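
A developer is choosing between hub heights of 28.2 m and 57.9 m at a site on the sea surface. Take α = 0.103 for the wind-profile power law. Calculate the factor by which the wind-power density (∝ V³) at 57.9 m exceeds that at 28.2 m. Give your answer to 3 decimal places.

1.249

Speed ratio: V_B/V_A = (z_B/z_A)^α = (57.9/28.2)^0.103 = (2.0532)^0.103 = 1.07691
Power-density ratio: P_B/P_A = (V_B/V_A)³ = (1.07691)³ = 1.24894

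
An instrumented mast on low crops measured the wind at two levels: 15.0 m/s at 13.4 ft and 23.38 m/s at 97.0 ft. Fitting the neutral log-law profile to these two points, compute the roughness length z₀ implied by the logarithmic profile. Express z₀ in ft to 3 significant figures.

z₀ ≈ 0.388 ft

Log law: V(z) ∝ ln(z/z₀). With r = V₁/V₂ = 15.0/23.38 = 0.64157,
r · ln(z₂/z₀) = ln(z₁/z₀) ⇒ ln z₀ = (ln z₁ − r·ln z₂)/(1 − r)
ln z₀ = (2.59525 − 0.64157×4.57471) / 0.35843 = -0.9479
z₀ = exp(-0.9479) = 0.3875 ft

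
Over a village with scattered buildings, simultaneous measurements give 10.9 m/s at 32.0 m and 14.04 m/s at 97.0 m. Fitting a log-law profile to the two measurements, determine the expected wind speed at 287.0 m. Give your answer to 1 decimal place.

Log law: V ∝ ln(z/z₀). From the pair, with r = V₁/V₂ = 0.77635,
ln z₀ = (ln z₁ − r·ln z₂)/(1 − r) = (3.4657 − 0.77635×4.5747)/0.22365 = -0.3839 → z₀ = 0.6812 m
V₃ = V₁ · ln(z₃/z₀)/ln(z₁/z₀) = 10.9 × 6.0434/3.8496 = 17.1115 m/s

17.1 m/s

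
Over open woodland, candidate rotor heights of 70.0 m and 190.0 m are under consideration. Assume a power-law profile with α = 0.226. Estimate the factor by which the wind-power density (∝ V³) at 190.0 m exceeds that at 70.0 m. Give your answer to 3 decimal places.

Speed ratio: V_B/V_A = (z_B/z_A)^α = (190.0/70.0)^0.226 = (2.7143)^0.226 = 1.25316
Power-density ratio: P_B/P_A = (V_B/V_A)³ = (1.25316)³ = 1.96797

1.968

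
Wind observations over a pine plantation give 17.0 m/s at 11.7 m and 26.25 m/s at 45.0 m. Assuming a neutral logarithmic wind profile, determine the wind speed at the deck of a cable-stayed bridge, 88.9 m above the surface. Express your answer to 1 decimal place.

Log law: V ∝ ln(z/z₀). From the pair, with r = V₁/V₂ = 0.64762,
ln z₀ = (ln z₁ − r·ln z₂)/(1 − r) = (2.4596 − 0.64762×3.8067)/0.35238 = -0.0161 → z₀ = 0.9840 m
V₃ = V₁ · ln(z₃/z₀)/ln(z₁/z₀) = 17.0 × 4.5036/2.4757 = 30.9252 m/s

30.9 m/s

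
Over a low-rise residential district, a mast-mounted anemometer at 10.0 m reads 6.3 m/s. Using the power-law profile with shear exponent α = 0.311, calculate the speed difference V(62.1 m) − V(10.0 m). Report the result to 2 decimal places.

Power law: V₂ = V₁ · (z₂/z₁)^α = 6.3 × (6.2100)^0.311 = 11.1171 m/s
ΔV = 11.1171 − 6.3 = 4.8171 m/s

4.82 m/s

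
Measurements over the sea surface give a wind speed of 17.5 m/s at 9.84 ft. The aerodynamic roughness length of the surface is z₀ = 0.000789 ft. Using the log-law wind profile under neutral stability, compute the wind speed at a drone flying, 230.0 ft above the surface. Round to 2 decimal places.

Log law: V(z) ∝ ln(z/z₀), so V₂/V₁ = ln(z₂/z₀) / ln(z₁/z₀).
ln(230.0/0.000789) = 12.5828, ln(9.84/0.000789) = 9.4312
V₂ = 17.5 × 12.5828/9.4312 = 17.5 × 1.3342 = 23.3480 m/s

23.35 m/s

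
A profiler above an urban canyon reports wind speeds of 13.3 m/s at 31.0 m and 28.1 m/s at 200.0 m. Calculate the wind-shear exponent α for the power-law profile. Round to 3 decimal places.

α ≈ 0.401

Power law: V₂/V₁ = (z₂/z₁)^α ⇒ α = ln(V₂/V₁) / ln(z₂/z₁)
α = ln(28.1/13.3) / ln(200.0/31.0) = ln(2.1128) / ln(6.4516)
  = 0.74801 / 1.86433 = 0.40122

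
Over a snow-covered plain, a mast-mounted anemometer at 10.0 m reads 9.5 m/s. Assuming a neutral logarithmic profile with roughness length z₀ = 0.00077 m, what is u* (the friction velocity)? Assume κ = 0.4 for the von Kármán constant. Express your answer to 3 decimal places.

u* ≈ 0.401 m/s

Log law: V(z) = (u*/κ) · ln(z/z₀) ⇒ u* = κ · V / ln(z/z₀)
u* = 0.4 × 9.5 / ln(10.0/0.00077) = 0.4 × 9.5 / 9.4717
   = 3.8000 / 9.4717 = 0.4012 m/s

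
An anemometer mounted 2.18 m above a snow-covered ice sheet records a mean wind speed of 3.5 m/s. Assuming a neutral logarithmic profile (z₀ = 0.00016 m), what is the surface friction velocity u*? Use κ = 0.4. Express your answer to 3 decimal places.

u* ≈ 0.147 m/s

Log law: V(z) = (u*/κ) · ln(z/z₀) ⇒ u* = κ · V / ln(z/z₀)
u* = 0.4 × 3.5 / ln(2.18/0.00016) = 0.4 × 3.5 / 9.5197
   = 1.4000 / 9.5197 = 0.1471 m/s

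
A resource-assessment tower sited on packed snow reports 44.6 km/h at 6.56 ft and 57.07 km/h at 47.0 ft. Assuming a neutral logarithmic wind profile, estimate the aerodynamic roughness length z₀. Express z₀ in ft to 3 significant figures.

z₀ ≈ 0.00573 ft

Log law: V(z) ∝ ln(z/z₀). With r = V₁/V₂ = 44.6/57.07 = 0.78150,
r · ln(z₂/z₀) = ln(z₁/z₀) ⇒ ln z₀ = (ln z₁ − r·ln z₂)/(1 − r)
ln z₀ = (1.88099 − 0.78150×3.85015) / 0.21850 = -5.1619
z₀ = exp(-5.1619) = 0.005731 ft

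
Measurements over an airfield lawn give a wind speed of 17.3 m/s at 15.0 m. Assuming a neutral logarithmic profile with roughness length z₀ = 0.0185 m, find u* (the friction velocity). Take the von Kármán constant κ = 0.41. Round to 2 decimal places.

Log law: V(z) = (u*/κ) · ln(z/z₀) ⇒ u* = κ · V / ln(z/z₀)
u* = 0.41 × 17.3 / ln(15.0/0.0185) = 0.41 × 17.3 / 6.6980
   = 7.0930 / 6.6980 = 1.0590 m/s

u* ≈ 1.06 m/s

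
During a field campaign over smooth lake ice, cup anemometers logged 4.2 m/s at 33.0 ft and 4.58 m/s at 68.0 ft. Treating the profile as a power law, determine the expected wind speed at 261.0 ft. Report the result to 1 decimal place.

First find α: α = ln(V₂/V₁)/ln(z₂/z₁) = ln(4.58/4.2)/ln(68.0/33.0) = 0.08661/0.72300 = 0.1198
Extrapolate from 68.0 ft to 261.0 ft: V₃ = 4.58 × (261.0/68.0)^0.1198 = 4.58 × 1.1748 = 5.3808 m/s

5.4 m/s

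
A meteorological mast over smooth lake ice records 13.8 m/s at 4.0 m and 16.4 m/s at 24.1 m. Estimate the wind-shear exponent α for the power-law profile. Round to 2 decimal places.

α ≈ 0.10

Power law: V₂/V₁ = (z₂/z₁)^α ⇒ α = ln(V₂/V₁) / ln(z₂/z₁)
α = ln(16.4/13.8) / ln(24.1/4.0) = ln(1.1884) / ln(6.0250)
  = 0.17261 / 1.79592 = 0.09611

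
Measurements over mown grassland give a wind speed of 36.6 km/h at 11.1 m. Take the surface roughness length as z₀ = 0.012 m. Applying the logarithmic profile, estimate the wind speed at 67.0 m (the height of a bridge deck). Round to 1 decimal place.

Log law: V(z) ∝ ln(z/z₀), so V₂/V₁ = ln(z₂/z₀) / ln(z₁/z₀).
ln(67.0/0.012) = 8.6275, ln(11.1/0.012) = 6.8298
V₂ = 36.6 × 8.6275/6.8298 = 36.6 × 1.2632 = 46.2339 km/h

46.2 km/h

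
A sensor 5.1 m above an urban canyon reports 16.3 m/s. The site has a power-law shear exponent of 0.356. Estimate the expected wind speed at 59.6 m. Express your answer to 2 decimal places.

Power-law profile: V₂ = V₁ · (z₂/z₁)^α
V₂ = 16.3 × (59.6/5.1)^0.356 = 16.3 × (11.6863)^0.356
    = 16.3 × 2.3993 = 39.1093 m/s

39.11 m/s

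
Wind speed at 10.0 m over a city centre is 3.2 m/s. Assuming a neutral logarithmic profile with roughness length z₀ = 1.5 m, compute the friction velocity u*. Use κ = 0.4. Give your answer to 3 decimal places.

u* ≈ 0.675 m/s

Log law: V(z) = (u*/κ) · ln(z/z₀) ⇒ u* = κ · V / ln(z/z₀)
u* = 0.4 × 3.2 / ln(10.0/1.5) = 0.4 × 3.2 / 1.8971
   = 1.2800 / 1.8971 = 0.6747 m/s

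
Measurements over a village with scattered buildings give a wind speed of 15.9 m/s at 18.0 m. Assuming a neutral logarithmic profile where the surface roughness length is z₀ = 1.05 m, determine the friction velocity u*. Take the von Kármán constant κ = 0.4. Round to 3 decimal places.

Log law: V(z) = (u*/κ) · ln(z/z₀) ⇒ u* = κ · V / ln(z/z₀)
u* = 0.4 × 15.9 / ln(18.0/1.05) = 0.4 × 15.9 / 2.8416
   = 6.3600 / 2.8416 = 2.2382 m/s

u* ≈ 2.238 m/s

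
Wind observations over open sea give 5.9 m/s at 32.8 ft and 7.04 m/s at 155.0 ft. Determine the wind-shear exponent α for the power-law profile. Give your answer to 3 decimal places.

α ≈ 0.114

Power law: V₂/V₁ = (z₂/z₁)^α ⇒ α = ln(V₂/V₁) / ln(z₂/z₁)
α = ln(7.04/5.9) / ln(155.0/32.8) = ln(1.1932) / ln(4.7256)
  = 0.17666 / 1.55300 = 0.11375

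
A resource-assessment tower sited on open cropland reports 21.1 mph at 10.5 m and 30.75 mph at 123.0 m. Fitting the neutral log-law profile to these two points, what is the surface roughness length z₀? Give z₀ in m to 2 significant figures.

Log law: V(z) ∝ ln(z/z₀). With r = V₁/V₂ = 21.1/30.75 = 0.68618,
r · ln(z₂/z₀) = ln(z₁/z₀) ⇒ ln z₀ = (ln z₁ − r·ln z₂)/(1 − r)
ln z₀ = (2.35138 − 0.68618×4.81218) / 0.31382 = -3.0293
z₀ = exp(-3.0293) = 0.04835 m

z₀ ≈ 0.048 m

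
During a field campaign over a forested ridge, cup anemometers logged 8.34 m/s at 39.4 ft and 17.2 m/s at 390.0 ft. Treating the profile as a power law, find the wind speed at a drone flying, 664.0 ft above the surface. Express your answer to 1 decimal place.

First find α: α = ln(V₂/V₁)/ln(z₂/z₁) = ln(17.2/8.34)/ln(390.0/39.4) = 0.72385/2.29238 = 0.3158
Extrapolate from 390.0 ft to 664.0 ft: V₃ = 17.2 × (664.0/390.0)^0.3158 = 17.2 × 1.1830 = 20.3471 m/s

20.3 m/s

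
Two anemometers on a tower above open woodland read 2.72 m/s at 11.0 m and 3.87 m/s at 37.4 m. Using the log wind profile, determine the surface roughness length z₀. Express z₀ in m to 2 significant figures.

z₀ ≈ 0.61 m

Log law: V(z) ∝ ln(z/z₀). With r = V₁/V₂ = 2.72/3.87 = 0.70284,
r · ln(z₂/z₀) = ln(z₁/z₀) ⇒ ln z₀ = (ln z₁ − r·ln z₂)/(1 − r)
ln z₀ = (2.39790 − 0.70284×3.62167) / 0.29716 = -0.4966
z₀ = exp(-0.4966) = 0.6086 m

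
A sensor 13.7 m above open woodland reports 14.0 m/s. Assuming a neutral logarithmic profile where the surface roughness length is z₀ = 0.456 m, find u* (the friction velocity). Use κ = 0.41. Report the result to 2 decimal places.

Log law: V(z) = (u*/κ) · ln(z/z₀) ⇒ u* = κ · V / ln(z/z₀)
u* = 0.41 × 14.0 / ln(13.7/0.456) = 0.41 × 14.0 / 3.4027
   = 5.7400 / 3.4027 = 1.6869 m/s

u* ≈ 1.69 m/s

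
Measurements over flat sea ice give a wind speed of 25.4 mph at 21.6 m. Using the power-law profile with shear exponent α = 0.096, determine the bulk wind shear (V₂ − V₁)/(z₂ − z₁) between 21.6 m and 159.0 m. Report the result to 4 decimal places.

0.0390 mph/m

Power law: V₂ = V₁ · (z₂/z₁)^α = 25.4 × (7.3611)^0.096 = 30.7652 mph
ΔV/Δz = (30.7652 − 25.4)/(159.0 − 21.6) = 5.3652/137.4000 = 0.03905 mph/m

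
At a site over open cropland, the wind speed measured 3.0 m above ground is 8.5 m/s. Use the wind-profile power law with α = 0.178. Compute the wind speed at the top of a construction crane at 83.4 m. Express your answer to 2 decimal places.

Power-law profile: V₂ = V₁ · (z₂/z₁)^α
V₂ = 8.5 × (83.4/3.0)^0.178 = 8.5 × (27.8000)^0.178
    = 8.5 × 1.8073 = 15.3624 m/s

15.36 m/s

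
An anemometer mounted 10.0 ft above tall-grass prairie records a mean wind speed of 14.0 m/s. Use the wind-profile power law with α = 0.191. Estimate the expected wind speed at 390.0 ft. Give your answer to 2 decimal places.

28.19 m/s

Power-law profile: V₂ = V₁ · (z₂/z₁)^α
V₂ = 14.0 × (390.0/10.0)^0.191 = 14.0 × (39.0000)^0.191
    = 14.0 × 2.0132 = 28.1852 m/s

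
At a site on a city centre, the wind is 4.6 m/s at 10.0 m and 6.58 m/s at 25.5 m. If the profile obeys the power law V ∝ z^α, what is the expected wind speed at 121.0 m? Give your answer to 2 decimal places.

First find α: α = ln(V₂/V₁)/ln(z₂/z₁) = ln(6.58/4.6)/ln(25.5/10.0) = 0.35798/0.93609 = 0.3824
Extrapolate from 25.5 m to 121.0 m: V₃ = 6.58 × (121.0/25.5)^0.3824 = 6.58 × 1.8139 = 11.9353 m/s

11.94 m/s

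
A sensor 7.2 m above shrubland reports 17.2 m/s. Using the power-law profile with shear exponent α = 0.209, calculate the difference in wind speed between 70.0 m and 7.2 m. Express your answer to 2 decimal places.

Power law: V₂ = V₁ · (z₂/z₁)^α = 17.2 × (9.7222)^0.209 = 27.6676 m/s
ΔV = 27.6676 − 17.2 = 10.4676 m/s

10.47 m/s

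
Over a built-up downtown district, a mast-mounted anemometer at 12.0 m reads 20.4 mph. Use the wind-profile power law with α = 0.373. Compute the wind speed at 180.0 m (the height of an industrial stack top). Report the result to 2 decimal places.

56.02 mph

Power-law profile: V₂ = V₁ · (z₂/z₁)^α
V₂ = 20.4 × (180.0/12.0)^0.373 = 20.4 × (15.0000)^0.373
    = 20.4 × 2.7459 = 56.0160 mph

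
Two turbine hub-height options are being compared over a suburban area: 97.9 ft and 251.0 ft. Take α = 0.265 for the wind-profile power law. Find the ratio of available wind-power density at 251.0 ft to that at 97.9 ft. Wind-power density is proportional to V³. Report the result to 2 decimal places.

2.11

Speed ratio: V_B/V_A = (z_B/z_A)^α = (251.0/97.9)^0.265 = (2.5638)^0.265 = 1.28338
Power-density ratio: P_B/P_A = (V_B/V_A)³ = (1.28338)³ = 2.11382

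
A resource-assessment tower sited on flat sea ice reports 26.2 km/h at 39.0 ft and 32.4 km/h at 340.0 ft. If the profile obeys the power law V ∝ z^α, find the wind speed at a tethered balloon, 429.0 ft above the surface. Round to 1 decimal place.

First find α: α = ln(V₂/V₁)/ln(z₂/z₁) = ln(32.4/26.2)/ln(340.0/39.0) = 0.21240/2.16538 = 0.0981
Extrapolate from 340.0 ft to 429.0 ft: V₃ = 32.4 × (429.0/340.0)^0.0981 = 32.4 × 1.0231 = 33.1474 km/h

33.1 km/h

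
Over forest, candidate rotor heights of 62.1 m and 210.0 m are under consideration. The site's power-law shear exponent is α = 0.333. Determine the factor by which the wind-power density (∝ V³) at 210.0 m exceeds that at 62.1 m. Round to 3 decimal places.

Speed ratio: V_B/V_A = (z_B/z_A)^α = (210.0/62.1)^0.333 = (3.3816)^0.333 = 1.50037
Power-density ratio: P_B/P_A = (V_B/V_A)³ = (1.50037)³ = 3.37752

3.378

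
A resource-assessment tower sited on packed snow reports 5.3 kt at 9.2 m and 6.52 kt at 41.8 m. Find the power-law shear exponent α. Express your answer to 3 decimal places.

α ≈ 0.137

Power law: V₂/V₁ = (z₂/z₁)^α ⇒ α = ln(V₂/V₁) / ln(z₂/z₁)
α = ln(6.52/5.3) / ln(41.8/9.2) = ln(1.2302) / ln(4.5435)
  = 0.20717 / 1.51369 = 0.13686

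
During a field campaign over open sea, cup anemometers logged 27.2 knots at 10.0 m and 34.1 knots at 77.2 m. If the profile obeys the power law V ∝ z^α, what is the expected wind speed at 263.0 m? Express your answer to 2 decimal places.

First find α: α = ln(V₂/V₁)/ln(z₂/z₁) = ln(34.1/27.2)/ln(77.2/10.0) = 0.22608/2.04381 = 0.1106
Extrapolate from 77.2 m to 263.0 m: V₃ = 34.1 × (263.0/77.2)^0.1106 = 34.1 × 1.1452 = 39.0517 knots

39.05 knots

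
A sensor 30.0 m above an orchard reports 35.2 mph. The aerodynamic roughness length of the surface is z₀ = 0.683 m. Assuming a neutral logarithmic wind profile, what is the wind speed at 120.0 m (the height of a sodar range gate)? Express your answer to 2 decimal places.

48.10 mph

Log law: V(z) ∝ ln(z/z₀), so V₂/V₁ = ln(z₂/z₀) / ln(z₁/z₀).
ln(120.0/0.683) = 5.1688, ln(30.0/0.683) = 3.7825
V₂ = 35.2 × 5.1688/3.7825 = 35.2 × 1.3665 = 48.1010 mph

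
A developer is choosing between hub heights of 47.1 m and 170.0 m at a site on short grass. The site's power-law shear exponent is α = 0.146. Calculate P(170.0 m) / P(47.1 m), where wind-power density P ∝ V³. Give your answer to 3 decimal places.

Speed ratio: V_B/V_A = (z_B/z_A)^α = (170.0/47.1)^0.146 = (3.6093)^0.146 = 1.20610
Power-density ratio: P_B/P_A = (V_B/V_A)³ = (1.20610)³ = 1.75450

1.755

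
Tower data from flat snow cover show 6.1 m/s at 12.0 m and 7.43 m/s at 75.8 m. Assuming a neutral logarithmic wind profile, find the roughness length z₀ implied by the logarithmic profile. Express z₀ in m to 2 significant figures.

z₀ ≈ 0.0026 m

Log law: V(z) ∝ ln(z/z₀). With r = V₁/V₂ = 6.1/7.43 = 0.82100,
r · ln(z₂/z₀) = ln(z₁/z₀) ⇒ ln z₀ = (ln z₁ − r·ln z₂)/(1 − r)
ln z₀ = (2.48491 − 0.82100×4.32810) / 0.17900 = -5.9688
z₀ = exp(-5.9688) = 0.002557 m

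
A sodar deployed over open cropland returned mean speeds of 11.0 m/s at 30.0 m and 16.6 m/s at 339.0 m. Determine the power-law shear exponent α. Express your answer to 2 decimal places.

Power law: V₂/V₁ = (z₂/z₁)^α ⇒ α = ln(V₂/V₁) / ln(z₂/z₁)
α = ln(16.6/11.0) / ln(339.0/30.0) = ln(1.5091) / ln(11.3000)
  = 0.41151 / 2.42480 = 0.16971

α ≈ 0.17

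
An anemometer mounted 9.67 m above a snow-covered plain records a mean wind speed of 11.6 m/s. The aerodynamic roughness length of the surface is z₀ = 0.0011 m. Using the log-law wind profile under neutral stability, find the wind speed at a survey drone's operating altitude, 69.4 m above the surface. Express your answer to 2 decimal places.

14.12 m/s

Log law: V(z) ∝ ln(z/z₀), so V₂/V₁ = ln(z₂/z₀) / ln(z₁/z₀).
ln(69.4/0.0011) = 11.0523, ln(9.67/0.0011) = 9.0815
V₂ = 11.6 × 11.0523/9.0815 = 11.6 × 1.2170 = 14.1174 m/s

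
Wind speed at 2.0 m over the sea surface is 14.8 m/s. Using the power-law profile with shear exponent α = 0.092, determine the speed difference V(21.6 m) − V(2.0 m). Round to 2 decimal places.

Power law: V₂ = V₁ · (z₂/z₁)^α = 14.8 × (10.8000)^0.092 = 18.4220 m/s
ΔV = 18.4220 − 14.8 = 3.6220 m/s

3.62 m/s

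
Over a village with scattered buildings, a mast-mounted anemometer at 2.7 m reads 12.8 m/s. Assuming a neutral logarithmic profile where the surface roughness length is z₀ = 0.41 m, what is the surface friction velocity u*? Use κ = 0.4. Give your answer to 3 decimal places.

u* ≈ 2.716 m/s

Log law: V(z) = (u*/κ) · ln(z/z₀) ⇒ u* = κ · V / ln(z/z₀)
u* = 0.4 × 12.8 / ln(2.7/0.41) = 0.4 × 12.8 / 1.8848
   = 5.1200 / 1.8848 = 2.7164 m/s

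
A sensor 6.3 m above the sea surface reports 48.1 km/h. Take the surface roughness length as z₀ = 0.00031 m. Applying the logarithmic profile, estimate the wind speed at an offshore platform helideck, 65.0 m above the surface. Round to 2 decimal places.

59.42 km/h

Log law: V(z) ∝ ln(z/z₀), so V₂/V₁ = ln(z₂/z₀) / ln(z₁/z₀).
ln(65.0/0.00031) = 12.2533, ln(6.3/0.00031) = 9.9195
V₂ = 48.1 × 12.2533/9.9195 = 48.1 × 1.2353 = 59.4169 km/h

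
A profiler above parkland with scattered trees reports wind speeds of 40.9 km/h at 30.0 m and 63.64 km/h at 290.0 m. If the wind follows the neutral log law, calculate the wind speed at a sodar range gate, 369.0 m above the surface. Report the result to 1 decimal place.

Log law: V ∝ ln(z/z₀). From the pair, with r = V₁/V₂ = 0.64268,
ln z₀ = (ln z₁ − r·ln z₂)/(1 − r) = (3.4012 − 0.64268×5.6699)/0.35732 = -0.6792 → z₀ = 0.5070 m
V₃ = V₁ · ln(z₃/z₀)/ln(z₁/z₀) = 40.9 × 6.5900/4.0804 = 66.0548 km/h

66.1 km/h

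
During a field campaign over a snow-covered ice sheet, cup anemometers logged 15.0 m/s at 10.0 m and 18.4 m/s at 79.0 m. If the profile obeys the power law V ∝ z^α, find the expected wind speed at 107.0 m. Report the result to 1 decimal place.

19.0 m/s

First find α: α = ln(V₂/V₁)/ln(z₂/z₁) = ln(18.4/15.0)/ln(79.0/10.0) = 0.20430/2.06686 = 0.0988
Extrapolate from 79.0 m to 107.0 m: V₃ = 18.4 × (107.0/79.0)^0.0988 = 18.4 × 1.0304 = 18.9601 m/s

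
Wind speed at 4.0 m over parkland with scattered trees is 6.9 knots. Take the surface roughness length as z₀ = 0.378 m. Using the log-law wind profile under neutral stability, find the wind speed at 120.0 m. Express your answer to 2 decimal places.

16.85 knots

Log law: V(z) ∝ ln(z/z₀), so V₂/V₁ = ln(z₂/z₀) / ln(z₁/z₀).
ln(120.0/0.378) = 5.7604, ln(4.0/0.378) = 2.3592
V₂ = 6.9 × 5.7604/2.3592 = 6.9 × 2.4417 = 16.8477 knots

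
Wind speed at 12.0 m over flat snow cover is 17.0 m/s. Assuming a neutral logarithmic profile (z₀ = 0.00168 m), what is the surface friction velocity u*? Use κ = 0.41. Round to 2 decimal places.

Log law: V(z) = (u*/κ) · ln(z/z₀) ⇒ u* = κ · V / ln(z/z₀)
u* = 0.41 × 17.0 / ln(12.0/0.00168) = 0.41 × 17.0 / 8.8739
   = 6.9700 / 8.8739 = 0.7855 m/s

u* ≈ 0.79 m/s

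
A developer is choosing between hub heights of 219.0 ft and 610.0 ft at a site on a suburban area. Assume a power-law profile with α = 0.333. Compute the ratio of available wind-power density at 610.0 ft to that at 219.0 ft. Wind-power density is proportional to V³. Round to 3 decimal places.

2.783

Speed ratio: V_B/V_A = (z_B/z_A)^α = (610.0/219.0)^0.333 = (2.7854)^0.333 = 1.40652
Power-density ratio: P_B/P_A = (V_B/V_A)³ = (1.40652)³ = 2.78254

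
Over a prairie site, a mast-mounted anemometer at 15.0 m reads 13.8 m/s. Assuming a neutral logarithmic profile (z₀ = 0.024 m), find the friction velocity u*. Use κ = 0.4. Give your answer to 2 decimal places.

Log law: V(z) = (u*/κ) · ln(z/z₀) ⇒ u* = κ · V / ln(z/z₀)
u* = 0.4 × 13.8 / ln(15.0/0.024) = 0.4 × 13.8 / 6.4378
   = 5.5200 / 6.4378 = 0.8574 m/s

u* ≈ 0.86 m/s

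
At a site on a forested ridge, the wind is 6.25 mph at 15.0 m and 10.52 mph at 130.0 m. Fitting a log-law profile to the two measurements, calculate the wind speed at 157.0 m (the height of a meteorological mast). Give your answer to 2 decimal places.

Log law: V ∝ ln(z/z₀). From the pair, with r = V₁/V₂ = 0.59411,
ln z₀ = (ln z₁ − r·ln z₂)/(1 − r) = (2.7081 − 0.59411×4.8675)/0.40589 = -0.4528 → z₀ = 0.6359 m
V₃ = V₁ · ln(z₃/z₀)/ln(z₁/z₀) = 6.25 × 5.5090/3.1608 = 10.8931 mph

10.89 mph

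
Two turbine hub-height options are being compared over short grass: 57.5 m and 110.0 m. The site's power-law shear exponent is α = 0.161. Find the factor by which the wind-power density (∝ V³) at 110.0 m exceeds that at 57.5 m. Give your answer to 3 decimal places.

1.368

Speed ratio: V_B/V_A = (z_B/z_A)^α = (110.0/57.5)^0.161 = (1.9130)^0.161 = 1.11009
Power-density ratio: P_B/P_A = (V_B/V_A)³ = (1.11009)³ = 1.36796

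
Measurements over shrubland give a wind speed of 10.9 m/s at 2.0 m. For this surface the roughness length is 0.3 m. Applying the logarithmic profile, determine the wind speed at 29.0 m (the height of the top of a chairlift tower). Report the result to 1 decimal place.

Log law: V(z) ∝ ln(z/z₀), so V₂/V₁ = ln(z₂/z₀) / ln(z₁/z₀).
ln(29.0/0.3) = 4.5713, ln(2.0/0.3) = 1.8971
V₂ = 10.9 × 4.5713/1.8971 = 10.9 × 2.4096 = 26.2645 m/s

26.3 m/s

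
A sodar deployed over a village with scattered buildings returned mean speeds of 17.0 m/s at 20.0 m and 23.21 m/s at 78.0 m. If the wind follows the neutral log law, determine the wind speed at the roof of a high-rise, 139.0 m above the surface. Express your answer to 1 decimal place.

25.8 m/s

Log law: V ∝ ln(z/z₀). From the pair, with r = V₁/V₂ = 0.73244,
ln z₀ = (ln z₁ − r·ln z₂)/(1 − r) = (2.9957 − 0.73244×4.3567)/0.26756 = -0.7300 → z₀ = 0.4819 m
V₃ = V₁ · ln(z₃/z₀)/ln(z₁/z₀) = 17.0 × 5.6644/3.7257 = 25.8463 m/s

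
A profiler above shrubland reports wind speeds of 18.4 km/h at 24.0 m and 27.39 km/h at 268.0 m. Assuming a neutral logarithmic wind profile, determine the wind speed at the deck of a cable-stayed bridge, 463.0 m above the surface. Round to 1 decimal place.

29.4 km/h

Log law: V ∝ ln(z/z₀). From the pair, with r = V₁/V₂ = 0.67178,
ln z₀ = (ln z₁ − r·ln z₂)/(1 − r) = (3.1781 − 0.67178×5.5910)/0.32822 = -1.7605 → z₀ = 0.1720 m
V₃ = V₁ · ln(z₃/z₀)/ln(z₁/z₀) = 18.4 × 7.8983/4.9386 = 29.4270 km/h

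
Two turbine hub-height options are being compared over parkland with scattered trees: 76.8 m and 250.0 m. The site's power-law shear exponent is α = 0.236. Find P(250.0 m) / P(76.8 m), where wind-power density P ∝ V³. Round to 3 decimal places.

2.306

Speed ratio: V_B/V_A = (z_B/z_A)^α = (250.0/76.8)^0.236 = (3.2552)^0.236 = 1.32120
Power-density ratio: P_B/P_A = (V_B/V_A)³ = (1.32120)³ = 2.30625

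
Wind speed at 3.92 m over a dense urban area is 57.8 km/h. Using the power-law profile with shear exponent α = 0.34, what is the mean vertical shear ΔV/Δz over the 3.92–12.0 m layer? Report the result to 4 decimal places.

3.3111 km/h/m

Power law: V₂ = V₁ · (z₂/z₁)^α = 57.8 × (3.0612)^0.34 = 84.5536 km/h
ΔV/Δz = (84.5536 − 57.8)/(12.0 − 3.92) = 26.7536/8.0800 = 3.31109 km/h/m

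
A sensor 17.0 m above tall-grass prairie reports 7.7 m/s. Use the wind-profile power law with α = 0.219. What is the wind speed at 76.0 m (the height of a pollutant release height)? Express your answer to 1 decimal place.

10.7 m/s

Power-law profile: V₂ = V₁ · (z₂/z₁)^α
V₂ = 7.7 × (76.0/17.0)^0.219 = 7.7 × (4.4706)^0.219
    = 7.7 × 1.3881 = 10.6886 m/s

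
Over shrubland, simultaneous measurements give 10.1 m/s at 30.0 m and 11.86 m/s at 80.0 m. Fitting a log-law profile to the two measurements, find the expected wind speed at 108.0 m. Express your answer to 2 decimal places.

12.40 m/s

Log law: V ∝ ln(z/z₀). From the pair, with r = V₁/V₂ = 0.85160,
ln z₀ = (ln z₁ − r·ln z₂)/(1 − r) = (3.4012 − 0.85160×4.3820)/0.14840 = -2.2274 → z₀ = 0.1078 m
V₃ = V₁ · ln(z₃/z₀)/ln(z₁/z₀) = 10.1 × 6.9096/5.6286 = 12.3985 m/s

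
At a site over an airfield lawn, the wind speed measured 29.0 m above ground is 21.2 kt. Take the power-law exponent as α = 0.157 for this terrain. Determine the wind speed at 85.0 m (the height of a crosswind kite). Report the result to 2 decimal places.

25.10 kt

Power-law profile: V₂ = V₁ · (z₂/z₁)^α
V₂ = 21.2 × (85.0/29.0)^0.157 = 21.2 × (2.9310)^0.157
    = 21.2 × 1.1839 = 25.0991 kt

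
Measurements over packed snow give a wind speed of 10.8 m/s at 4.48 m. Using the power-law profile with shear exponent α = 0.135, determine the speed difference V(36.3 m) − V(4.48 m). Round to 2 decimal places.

Power law: V₂ = V₁ · (z₂/z₁)^α = 10.8 × (8.1027)^0.135 = 14.3248 m/s
ΔV = 14.3248 − 10.8 = 3.5248 m/s

3.52 m/s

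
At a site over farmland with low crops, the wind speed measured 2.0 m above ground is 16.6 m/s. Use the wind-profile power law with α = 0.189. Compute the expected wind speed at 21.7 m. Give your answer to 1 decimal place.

Power-law profile: V₂ = V₁ · (z₂/z₁)^α
V₂ = 16.6 × (21.7/2.0)^0.189 = 16.6 × (10.8500)^0.189
    = 16.6 × 1.5693 = 26.0498 m/s

26.0 m/s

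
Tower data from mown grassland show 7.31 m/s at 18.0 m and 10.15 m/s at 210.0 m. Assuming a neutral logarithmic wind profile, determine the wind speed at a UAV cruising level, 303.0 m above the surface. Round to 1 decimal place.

10.6 m/s

Log law: V ∝ ln(z/z₀). From the pair, with r = V₁/V₂ = 0.72020,
ln z₀ = (ln z₁ − r·ln z₂)/(1 − r) = (2.8904 − 0.72020×5.3471)/0.27980 = -3.4331 → z₀ = 0.03229 m
V₃ = V₁ · ln(z₃/z₀)/ln(z₁/z₀) = 7.31 × 9.1469/6.3235 = 10.5738 m/s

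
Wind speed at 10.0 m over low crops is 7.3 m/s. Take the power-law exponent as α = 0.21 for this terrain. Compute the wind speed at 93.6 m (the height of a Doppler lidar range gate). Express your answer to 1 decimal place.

Power-law profile: V₂ = V₁ · (z₂/z₁)^α
V₂ = 7.3 × (93.6/10.0)^0.21 = 7.3 × (9.3600)^0.21
    = 7.3 × 1.5994 = 11.6759 m/s

11.7 m/s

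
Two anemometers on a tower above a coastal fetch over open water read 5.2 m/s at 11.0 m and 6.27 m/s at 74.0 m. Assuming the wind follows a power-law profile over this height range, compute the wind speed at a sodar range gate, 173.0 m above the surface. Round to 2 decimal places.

6.82 m/s

First find α: α = ln(V₂/V₁)/ln(z₂/z₁) = ln(6.27/5.2)/ln(74.0/11.0) = 0.18712/1.90617 = 0.0982
Extrapolate from 74.0 m to 173.0 m: V₃ = 6.27 × (173.0/74.0)^0.0982 = 6.27 × 1.0869 = 6.8151 m/s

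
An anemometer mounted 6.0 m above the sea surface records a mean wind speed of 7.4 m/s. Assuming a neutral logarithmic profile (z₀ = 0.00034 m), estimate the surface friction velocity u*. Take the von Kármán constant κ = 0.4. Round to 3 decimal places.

u* ≈ 0.303 m/s

Log law: V(z) = (u*/κ) · ln(z/z₀) ⇒ u* = κ · V / ln(z/z₀)
u* = 0.4 × 7.4 / ln(6.0/0.00034) = 0.4 × 7.4 / 9.7783
   = 2.9600 / 9.7783 = 0.3027 m/s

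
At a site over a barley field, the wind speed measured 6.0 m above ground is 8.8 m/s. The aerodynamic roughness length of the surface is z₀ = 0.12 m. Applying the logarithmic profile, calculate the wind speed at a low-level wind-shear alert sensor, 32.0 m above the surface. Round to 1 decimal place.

Log law: V(z) ∝ ln(z/z₀), so V₂/V₁ = ln(z₂/z₀) / ln(z₁/z₀).
ln(32.0/0.12) = 5.5860, ln(6.0/0.12) = 3.9120
V₂ = 8.8 × 5.5860/3.9120 = 8.8 × 1.4279 = 12.5656 m/s

12.6 m/s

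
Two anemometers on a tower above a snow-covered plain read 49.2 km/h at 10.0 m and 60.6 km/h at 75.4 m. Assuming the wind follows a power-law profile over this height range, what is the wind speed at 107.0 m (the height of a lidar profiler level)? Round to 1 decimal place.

First find α: α = ln(V₂/V₁)/ln(z₂/z₁) = ln(60.6/49.2)/ln(75.4/10.0) = 0.20840/2.02022 = 0.1032
Extrapolate from 75.4 m to 107.0 m: V₃ = 60.6 × (107.0/75.4)^0.1032 = 60.6 × 1.0368 = 62.8281 km/h

62.8 km/h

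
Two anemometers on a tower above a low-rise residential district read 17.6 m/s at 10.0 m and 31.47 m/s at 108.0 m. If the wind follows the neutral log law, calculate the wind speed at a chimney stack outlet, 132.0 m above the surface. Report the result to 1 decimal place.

32.6 m/s

Log law: V ∝ ln(z/z₀). From the pair, with r = V₁/V₂ = 0.55926,
ln z₀ = (ln z₁ − r·ln z₂)/(1 − r) = (2.3026 − 0.55926×4.6821)/0.44074 = -0.7169 → z₀ = 0.4883 m
V₃ = V₁ · ln(z₃/z₀)/ln(z₁/z₀) = 17.6 × 5.5997/3.0195 = 32.6397 m/s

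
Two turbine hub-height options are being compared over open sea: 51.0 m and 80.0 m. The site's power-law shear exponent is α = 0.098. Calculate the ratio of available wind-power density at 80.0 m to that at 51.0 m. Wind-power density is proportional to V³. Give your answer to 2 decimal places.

1.14

Speed ratio: V_B/V_A = (z_B/z_A)^α = (80.0/51.0)^0.098 = (1.5686)^0.098 = 1.04511
Power-density ratio: P_B/P_A = (V_B/V_A)³ = (1.04511)³ = 1.14152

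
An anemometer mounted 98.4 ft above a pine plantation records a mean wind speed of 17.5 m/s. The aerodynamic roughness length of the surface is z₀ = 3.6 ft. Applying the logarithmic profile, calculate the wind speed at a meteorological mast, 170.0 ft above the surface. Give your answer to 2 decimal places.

20.39 m/s

Log law: V(z) ∝ ln(z/z₀), so V₂/V₁ = ln(z₂/z₀) / ln(z₁/z₀).
ln(170.0/3.6) = 3.8549, ln(98.4/3.6) = 3.3081
V₂ = 17.5 × 3.8549/3.3081 = 17.5 × 1.1653 = 20.3924 m/s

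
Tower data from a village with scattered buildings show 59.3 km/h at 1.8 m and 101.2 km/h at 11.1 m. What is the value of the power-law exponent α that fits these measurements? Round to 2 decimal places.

α ≈ 0.29

Power law: V₂/V₁ = (z₂/z₁)^α ⇒ α = ln(V₂/V₁) / ln(z₂/z₁)
α = ln(101.2/59.3) / ln(11.1/1.8) = ln(1.7066) / ln(6.1667)
  = 0.53449 / 1.81916 = 0.29381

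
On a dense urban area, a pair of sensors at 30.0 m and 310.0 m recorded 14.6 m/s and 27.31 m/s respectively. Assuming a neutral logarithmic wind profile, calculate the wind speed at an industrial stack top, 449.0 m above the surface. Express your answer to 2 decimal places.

29.33 m/s

Log law: V ∝ ln(z/z₀). From the pair, with r = V₁/V₂ = 0.53460,
ln z₀ = (ln z₁ − r·ln z₂)/(1 − r) = (3.4012 − 0.53460×5.7366)/0.46540 = 0.7185 → z₀ = 2.051 m
V₃ = V₁ · ln(z₃/z₀)/ln(z₁/z₀) = 14.6 × 5.3885/2.6826 = 29.3261 m/s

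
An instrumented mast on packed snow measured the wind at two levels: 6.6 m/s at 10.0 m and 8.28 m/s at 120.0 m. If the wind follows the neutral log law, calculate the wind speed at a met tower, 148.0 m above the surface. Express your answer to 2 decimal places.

Log law: V ∝ ln(z/z₀). From the pair, with r = V₁/V₂ = 0.79710,
ln z₀ = (ln z₁ − r·ln z₂)/(1 − r) = (2.3026 − 0.79710×4.7875)/0.20290 = -7.4595 → z₀ = 0.0005759 m
V₃ = V₁ · ln(z₃/z₀)/ln(z₁/z₀) = 6.6 × 12.4568/9.7621 = 8.4218 m/s

8.42 m/s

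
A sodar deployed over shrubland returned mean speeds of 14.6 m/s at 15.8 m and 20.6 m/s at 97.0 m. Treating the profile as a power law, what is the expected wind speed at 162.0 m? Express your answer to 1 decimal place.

First find α: α = ln(V₂/V₁)/ln(z₂/z₁) = ln(20.6/14.6)/ln(97.0/15.8) = 0.34427/1.81470 = 0.1897
Extrapolate from 97.0 m to 162.0 m: V₃ = 20.6 × (162.0/97.0)^0.1897 = 20.6 × 1.1022 = 22.7051 m/s

22.7 m/s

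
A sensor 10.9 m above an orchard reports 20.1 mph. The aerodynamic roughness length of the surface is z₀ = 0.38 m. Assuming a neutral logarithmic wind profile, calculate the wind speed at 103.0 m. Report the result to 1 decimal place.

33.6 mph

Log law: V(z) ∝ ln(z/z₀), so V₂/V₁ = ln(z₂/z₀) / ln(z₁/z₀).
ln(103.0/0.38) = 5.6023, ln(10.9/0.38) = 3.3563
V₂ = 20.1 × 5.6023/3.3563 = 20.1 × 1.6692 = 33.5503 mph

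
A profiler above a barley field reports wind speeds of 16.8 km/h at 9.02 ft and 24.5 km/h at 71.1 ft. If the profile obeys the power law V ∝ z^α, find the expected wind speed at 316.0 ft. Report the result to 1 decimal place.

First find α: α = ln(V₂/V₁)/ln(z₂/z₁) = ln(24.5/16.8)/ln(71.1/9.02) = 0.37729/2.06464 = 0.1827
Extrapolate from 71.1 ft to 316.0 ft: V₃ = 24.5 × (316.0/71.1)^0.1827 = 24.5 × 1.3134 = 32.1772 km/h

32.2 km/h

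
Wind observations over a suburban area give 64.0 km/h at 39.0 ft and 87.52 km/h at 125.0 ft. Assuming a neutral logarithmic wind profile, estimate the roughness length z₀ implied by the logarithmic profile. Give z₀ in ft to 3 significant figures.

z₀ ≈ 1.64 ft

Log law: V(z) ∝ ln(z/z₀). With r = V₁/V₂ = 64.0/87.52 = 0.73126,
r · ln(z₂/z₀) = ln(z₁/z₀) ⇒ ln z₀ = (ln z₁ − r·ln z₂)/(1 − r)
ln z₀ = (3.66356 − 0.73126×4.82831) / 0.26874 = 0.4942
z₀ = exp(0.4942) = 1.639 ft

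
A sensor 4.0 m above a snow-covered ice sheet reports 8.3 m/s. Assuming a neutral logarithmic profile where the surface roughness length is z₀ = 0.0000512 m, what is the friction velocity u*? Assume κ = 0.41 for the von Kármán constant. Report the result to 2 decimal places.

u* ≈ 0.30 m/s

Log law: V(z) = (u*/κ) · ln(z/z₀) ⇒ u* = κ · V / ln(z/z₀)
u* = 0.41 × 8.3 / ln(4.0/0.0000512) = 0.41 × 8.3 / 11.2661
   = 3.4030 / 11.2661 = 0.3021 m/s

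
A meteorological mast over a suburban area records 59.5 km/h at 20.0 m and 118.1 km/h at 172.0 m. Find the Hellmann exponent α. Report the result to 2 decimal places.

α ≈ 0.32

Power law: V₂/V₁ = (z₂/z₁)^α ⇒ α = ln(V₂/V₁) / ln(z₂/z₁)
α = ln(118.1/59.5) / ln(172.0/20.0) = ln(1.9849) / ln(8.6000)
  = 0.68556 / 2.15176 = 0.31860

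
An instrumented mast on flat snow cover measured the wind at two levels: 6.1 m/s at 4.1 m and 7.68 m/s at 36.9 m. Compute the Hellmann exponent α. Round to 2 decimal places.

α ≈ 0.10

Power law: V₂/V₁ = (z₂/z₁)^α ⇒ α = ln(V₂/V₁) / ln(z₂/z₁)
α = ln(7.68/6.1) / ln(36.9/4.1) = ln(1.2590) / ln(9.0000)
  = 0.23033 / 2.19722 = 0.10483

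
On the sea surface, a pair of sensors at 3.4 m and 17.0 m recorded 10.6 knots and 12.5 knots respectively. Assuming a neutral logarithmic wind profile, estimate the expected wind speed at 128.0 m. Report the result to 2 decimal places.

14.88 knots

Log law: V ∝ ln(z/z₀). From the pair, with r = V₁/V₂ = 0.84800,
ln z₀ = (ln z₁ − r·ln z₂)/(1 − r) = (1.2238 − 0.84800×2.8332)/0.15200 = -7.7552 → z₀ = 0.0004285 m
V₃ = V₁ · ln(z₃/z₀)/ln(z₁/z₀) = 10.6 × 12.6072/8.9790 = 14.8833 knots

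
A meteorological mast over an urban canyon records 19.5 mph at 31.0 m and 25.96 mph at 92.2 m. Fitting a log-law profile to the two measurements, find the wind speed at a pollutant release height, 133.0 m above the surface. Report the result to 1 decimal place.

28.1 mph

Log law: V ∝ ln(z/z₀). From the pair, with r = V₁/V₂ = 0.75116,
ln z₀ = (ln z₁ − r·ln z₂)/(1 − r) = (3.4340 − 0.75116×4.5240)/0.24884 = 0.1438 → z₀ = 1.155 m
V₃ = V₁ · ln(z₃/z₀)/ln(z₁/z₀) = 19.5 × 4.7465/3.2902 = 28.1315 mph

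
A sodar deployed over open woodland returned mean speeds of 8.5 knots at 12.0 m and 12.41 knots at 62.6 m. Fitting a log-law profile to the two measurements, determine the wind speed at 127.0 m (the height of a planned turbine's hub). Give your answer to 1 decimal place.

Log law: V ∝ ln(z/z₀). From the pair, with r = V₁/V₂ = 0.68493,
ln z₀ = (ln z₁ − r·ln z₂)/(1 − r) = (2.4849 − 0.68493×4.1368)/0.31507 = -1.1061 → z₀ = 0.3308 m
V₃ = V₁ · ln(z₃/z₀)/ln(z₁/z₀) = 8.5 × 5.9503/3.5910 = 14.0845 knots

14.1 knots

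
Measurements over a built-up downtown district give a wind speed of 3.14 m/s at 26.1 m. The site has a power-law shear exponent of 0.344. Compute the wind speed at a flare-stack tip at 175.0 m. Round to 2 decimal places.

Power-law profile: V₂ = V₁ · (z₂/z₁)^α
V₂ = 3.14 × (175.0/26.1)^0.344 = 3.14 × (6.7050)^0.344
    = 3.14 × 1.9243 = 6.0424 m/s

6.04 m/s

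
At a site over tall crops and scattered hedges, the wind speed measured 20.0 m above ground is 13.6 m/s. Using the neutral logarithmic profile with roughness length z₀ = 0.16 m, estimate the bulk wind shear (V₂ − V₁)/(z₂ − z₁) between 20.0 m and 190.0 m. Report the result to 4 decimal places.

Log law: V₂ = V₁ · ln(z₂/z₀)/ln(z₁/z₀) = 13.6 × 7.0796/4.8283 = 19.9413 m/s
ΔV/Δz = (19.9413 − 13.6)/(190.0 − 20.0) = 6.3413/170.0000 = 0.03730 m/s/m

0.0373 m/s/m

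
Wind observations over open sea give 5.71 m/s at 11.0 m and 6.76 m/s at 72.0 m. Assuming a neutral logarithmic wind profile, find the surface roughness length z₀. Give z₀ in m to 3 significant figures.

Log law: V(z) ∝ ln(z/z₀). With r = V₁/V₂ = 5.71/6.76 = 0.84467,
r · ln(z₂/z₀) = ln(z₁/z₀) ⇒ ln z₀ = (ln z₁ − r·ln z₂)/(1 − r)
ln z₀ = (2.39790 − 0.84467×4.27667) / 0.15533 = -7.8190
z₀ = exp(-7.8190) = 0.0004020 m

z₀ ≈ 0.000402 m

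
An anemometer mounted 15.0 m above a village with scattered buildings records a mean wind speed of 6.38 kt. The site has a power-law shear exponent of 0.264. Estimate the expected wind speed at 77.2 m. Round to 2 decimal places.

9.83 kt

Power-law profile: V₂ = V₁ · (z₂/z₁)^α
V₂ = 6.38 × (77.2/15.0)^0.264 = 6.38 × (5.1467)^0.264
    = 6.38 × 1.5411 = 9.8325 kt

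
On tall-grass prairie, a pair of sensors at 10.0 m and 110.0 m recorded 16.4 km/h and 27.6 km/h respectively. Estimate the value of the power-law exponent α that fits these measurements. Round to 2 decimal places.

α ≈ 0.22

Power law: V₂/V₁ = (z₂/z₁)^α ⇒ α = ln(V₂/V₁) / ln(z₂/z₁)
α = ln(27.6/16.4) / ln(110.0/10.0) = ln(1.6829) / ln(11.0000)
  = 0.52053 / 2.39790 = 0.21708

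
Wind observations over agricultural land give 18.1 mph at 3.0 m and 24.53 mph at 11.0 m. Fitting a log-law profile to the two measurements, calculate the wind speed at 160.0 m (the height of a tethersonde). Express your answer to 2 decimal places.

37.78 mph

Log law: V ∝ ln(z/z₀). From the pair, with r = V₁/V₂ = 0.73787,
ln z₀ = (ln z₁ − r·ln z₂)/(1 − r) = (1.0986 − 0.73787×2.3979)/0.26213 = -2.5588 → z₀ = 0.07740 m
V₃ = V₁ · ln(z₃/z₀)/ln(z₁/z₀) = 18.1 × 7.6340/3.6574 = 37.7795 mph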